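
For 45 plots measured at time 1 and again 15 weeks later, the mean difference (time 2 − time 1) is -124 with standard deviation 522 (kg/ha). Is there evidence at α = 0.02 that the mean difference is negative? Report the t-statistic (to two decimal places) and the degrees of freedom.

t = -1.59, df = 44

H0: μ_d = 0; H1: μ_d < 0 (paired t-test on the differences, left-tailed).
t = d̄/(s_d/√n) = -124/(522/√45) = -1.59
df = n − 1 = 44
p-value = P(T ≤ -1.59) ≈ 0.0591
Since p ≈ 0.0591 > α = 0.02, fail to reject H0; the evidence is not statistically significant.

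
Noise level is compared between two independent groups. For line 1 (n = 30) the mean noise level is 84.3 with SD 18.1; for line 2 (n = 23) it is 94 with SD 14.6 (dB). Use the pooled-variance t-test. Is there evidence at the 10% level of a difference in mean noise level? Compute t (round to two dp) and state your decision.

t = -2.10; reject H0

Let group 1 = line 1, group 2 = line 2. H0: μ_1 = μ_2; H1: μ_1 ≠ μ_2 (two-sample pooled-variance t-test, two-sided).
s_p² = [(30−1)·18.1² + (23−1)·14.6²]/(30+23−2) = 278.239
t = (84.3 − 94)/√[278.239·(1/30 + 1/23)] = -2.10
df = n₁ + n₂ − 2 = 51
Two-sided p-value ≈ 0.0409
Since p ≈ 0.0409 < α = 0.1, reject H0; the evidence is statistically significant.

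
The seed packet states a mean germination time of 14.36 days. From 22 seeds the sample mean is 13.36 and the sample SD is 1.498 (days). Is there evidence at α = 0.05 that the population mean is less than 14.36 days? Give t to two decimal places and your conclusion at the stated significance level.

H0: μ = 14.36; H1: μ < 14.36 (one-sample t-test, left-tailed).
t = (x̄ − μ₀)/(s/√n) = (13.36 − 14.36)/(1.498/√22) = -3.13
df = n − 1 = 21
p-value = P(T ≤ -3.13) ≈ 0.003
Since p ≈ 0.003 < α = 0.05, reject H0; the data support H1.

t = -3.13; reject H0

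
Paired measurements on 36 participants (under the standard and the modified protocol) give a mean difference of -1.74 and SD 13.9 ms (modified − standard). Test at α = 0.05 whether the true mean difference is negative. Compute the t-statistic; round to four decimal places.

H0: μ_d = 0; H1: μ_d < 0 (paired t-test on the differences, left-tailed).
t = d̄/(s_d/√n) = -1.74/(13.9/√36) = -0.7511
df = n − 1 = 35
p-value = P(T ≤ -0.7511) ≈ 0.2288
Since p ≈ 0.2288 > α = 0.05, fail to reject H0; the data do not provide sufficient evidence against H0.

-0.7511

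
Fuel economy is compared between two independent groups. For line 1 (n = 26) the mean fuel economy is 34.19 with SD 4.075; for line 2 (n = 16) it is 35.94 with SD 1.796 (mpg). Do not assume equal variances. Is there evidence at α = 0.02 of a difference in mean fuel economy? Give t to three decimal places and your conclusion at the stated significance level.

Let group 1 = line 1, group 2 = line 2. H0: μ_1 = μ_2; H1: μ_1 ≠ μ_2 (Welch's two-sample t-test, two-sided).
t = (x̄_1 − x̄_2)/√(s_1²/n_1 + s_2²/n_2) = (34.19 − 35.94)/√(4.075²/26 + 1.796²/16) = -1.909
Welch–Satterthwaite df ≈ 37.11
Two-sided p-value ≈ 0.064
Since p ≈ 0.064 > α = 0.02, fail to reject H0; the data do not provide sufficient evidence against H0.

t = -1.909; fail to reject H0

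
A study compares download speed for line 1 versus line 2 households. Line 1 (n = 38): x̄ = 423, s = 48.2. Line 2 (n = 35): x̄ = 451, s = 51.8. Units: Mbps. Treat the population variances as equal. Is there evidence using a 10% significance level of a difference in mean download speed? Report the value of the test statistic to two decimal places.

-2.39

Let group 1 = line 1, group 2 = line 2. H0: μ_1 = μ_2; H1: μ_1 ≠ μ_2 (two-sample pooled-variance t-test, two-sided).
s_p² = [(38−1)·48.2² + (35−1)·51.8²]/(38+35−2) = 2495.63
t = (423 − 451)/√[2495.63·(1/38 + 1/35)] = -2.39
df = n₁ + n₂ − 2 = 71
Two-sided p-value ≈ 0.0194
Since p ≈ 0.0194 < α = 0.1, reject H0; the evidence is statistically significant.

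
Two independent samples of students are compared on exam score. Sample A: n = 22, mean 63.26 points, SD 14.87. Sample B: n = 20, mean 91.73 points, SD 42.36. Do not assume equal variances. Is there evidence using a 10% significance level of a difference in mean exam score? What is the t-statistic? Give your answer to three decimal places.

-2.850

Let group 1 = sample A, group 2 = sample B. H0: μ_1 = μ_2; H1: μ_1 ≠ μ_2 (Welch's two-sample t-test, two-sided).
t = (x̄_1 − x̄_2)/√(s_1²/n_1 + s_2²/n_2) = (63.26 − 91.73)/√(14.87²/22 + 42.36²/20) = -2.850
Welch–Satterthwaite df ≈ 23.23
Two-sided p-value ≈ 0.0090
Since p ≈ 0.0090 < α = 0.1, reject H0; the evidence is statistically significant.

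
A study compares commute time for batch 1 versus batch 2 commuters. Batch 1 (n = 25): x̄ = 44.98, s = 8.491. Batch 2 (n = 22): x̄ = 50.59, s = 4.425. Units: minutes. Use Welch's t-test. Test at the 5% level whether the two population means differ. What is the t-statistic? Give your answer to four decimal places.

-2.8878

Let group 1 = batch 1, group 2 = batch 2. H0: μ_1 = μ_2; H1: μ_1 ≠ μ_2 (Welch's two-sample t-test, two-sided).
t = (x̄_1 − x̄_2)/√(s_1²/n_1 + s_2²/n_2) = (44.98 − 50.59)/√(8.491²/25 + 4.425²/22) = -2.8878
Welch–Satterthwaite df ≈ 37.07
Two-sided p-value ≈ 0.0064
Since p ≈ 0.0064 < α = 0.05, reject H0; the evidence is statistically significant.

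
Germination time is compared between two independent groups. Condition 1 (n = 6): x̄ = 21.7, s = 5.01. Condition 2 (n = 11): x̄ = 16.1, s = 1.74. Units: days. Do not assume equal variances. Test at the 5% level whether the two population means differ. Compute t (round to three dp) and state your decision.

Let group 1 = condition 1, group 2 = condition 2. H0: μ_1 = μ_2; H1: μ_1 ≠ μ_2 (Welch's two-sample t-test, two-sided).
t = (x̄_1 − x̄_2)/√(s_1²/n_1 + s_2²/n_2) = (21.7 − 16.1)/√(5.01²/6 + 1.74²/11) = 2.652
Welch–Satterthwaite df ≈ 5.67
Two-sided p-value ≈ 0.0401
Since p ≈ 0.0401 < α = 0.05, reject H0; the evidence is statistically significant.

t = 2.652; reject H0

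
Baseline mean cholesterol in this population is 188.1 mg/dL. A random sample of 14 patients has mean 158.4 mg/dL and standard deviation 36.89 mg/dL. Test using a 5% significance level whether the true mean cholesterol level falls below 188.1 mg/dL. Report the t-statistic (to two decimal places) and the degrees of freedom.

t = -3.01, df = 13

H0: μ = 188.1; H1: μ < 188.1 (one-sample t-test, left-tailed).
t = (x̄ − μ₀)/(s/√n) = (158.4 − 188.1)/(36.89/√14) = -3.01
df = n − 1 = 13
p-value = P(T ≤ -3.01) ≈ 0.0050
Since p ≈ 0.0050 < α = 0.05, reject H0; the data support H1.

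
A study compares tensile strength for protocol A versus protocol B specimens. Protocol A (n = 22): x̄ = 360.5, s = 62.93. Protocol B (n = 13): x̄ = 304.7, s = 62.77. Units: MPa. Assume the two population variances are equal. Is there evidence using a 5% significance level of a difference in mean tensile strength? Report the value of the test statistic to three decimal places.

2.537

Let group 1 = protocol A, group 2 = protocol B. H0: μ_1 = μ_2; H1: μ_1 ≠ μ_2 (two-sample pooled-variance t-test, two-sided).
s_p² = [(22−1)·62.93² + (13−1)·62.77²]/(22+13−2) = 3952.87
t = (360.5 − 304.7)/√[3952.87·(1/22 + 1/13)] = 2.537
df = n₁ + n₂ − 2 = 33
Two-sided p-value ≈ 0.016
Since p ≈ 0.016 < α = 0.05, reject H0; the evidence is statistically significant.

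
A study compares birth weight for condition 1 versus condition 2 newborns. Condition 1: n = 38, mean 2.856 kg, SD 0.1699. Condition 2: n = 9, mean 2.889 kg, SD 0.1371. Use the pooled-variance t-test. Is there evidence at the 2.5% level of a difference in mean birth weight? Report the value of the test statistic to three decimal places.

-0.541

Let group 1 = condition 1, group 2 = condition 2. H0: μ_1 = μ_2; H1: μ_1 ≠ μ_2 (two-sample pooled-variance t-test, two-sided).
s_p² = [(38−1)·0.1699² + (9−1)·0.1371²]/(38+9−2) = 0.0270759
t = (2.856 − 2.889)/√[0.0270759·(1/38 + 1/9)] = -0.541
df = n₁ + n₂ − 2 = 45
Two-sided p-value ≈ 0.591
Since p ≈ 0.591 > α = 0.025, fail to reject H0; the data do not provide sufficient evidence against H0.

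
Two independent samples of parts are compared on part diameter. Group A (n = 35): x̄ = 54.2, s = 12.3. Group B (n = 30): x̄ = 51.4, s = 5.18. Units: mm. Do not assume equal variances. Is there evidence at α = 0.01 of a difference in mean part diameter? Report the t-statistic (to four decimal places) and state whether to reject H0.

t = 1.2259; fail to reject H0

Let group 1 = group A, group 2 = group B. H0: μ_1 = μ_2; H1: μ_1 ≠ μ_2 (Welch's two-sample t-test, two-sided).
t = (x̄_1 − x̄_2)/√(s_1²/n_1 + s_2²/n_2) = (54.2 − 51.4)/√(12.3²/35 + 5.18²/30) = 1.2259
Welch–Satterthwaite df ≈ 47.16
Two-sided p-value ≈ 0.226
Since p ≈ 0.226 > α = 0.01, fail to reject H0; the data do not provide sufficient evidence against H0.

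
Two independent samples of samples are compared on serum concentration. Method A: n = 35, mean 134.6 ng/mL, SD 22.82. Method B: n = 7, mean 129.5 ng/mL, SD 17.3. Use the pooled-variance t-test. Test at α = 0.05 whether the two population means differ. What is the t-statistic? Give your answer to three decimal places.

0.558

Let group 1 = method A, group 2 = method B. H0: μ_1 = μ_2; H1: μ_1 ≠ μ_2 (two-sample pooled-variance t-test, two-sided).
s_p² = [(35−1)·22.82² + (7−1)·17.3²]/(35+7−2) = 487.533
t = (134.6 − 129.5)/√[487.533·(1/35 + 1/7)] = 0.558
df = n₁ + n₂ − 2 = 40
Two-sided p-value ≈ 0.580
Since p ≈ 0.580 > α = 0.05, fail to reject H0; the evidence is not statistically significant.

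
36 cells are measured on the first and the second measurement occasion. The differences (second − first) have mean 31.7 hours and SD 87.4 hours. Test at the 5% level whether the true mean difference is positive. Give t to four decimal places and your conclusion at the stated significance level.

H0: μ_d = 0; H1: μ_d > 0 (paired t-test on the differences, right-tailed).
t = d̄/(s_d/√n) = 31.7/(87.4/√36) = 2.1762
df = n − 1 = 35
p-value = P(T ≥ 2.1762) ≈ 0.0182
Since p ≈ 0.0182 < α = 0.05, reject H0; the evidence is statistically significant.

t = 2.1762; reject H0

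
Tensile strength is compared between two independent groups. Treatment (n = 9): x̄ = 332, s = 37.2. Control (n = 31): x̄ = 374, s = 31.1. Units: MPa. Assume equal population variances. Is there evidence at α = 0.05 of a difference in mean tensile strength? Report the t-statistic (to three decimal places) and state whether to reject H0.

Let group 1 = treatment, group 2 = control. H0: μ_1 = μ_2; H1: μ_1 ≠ μ_2 (two-sample pooled-variance t-test, two-sided).
s_p² = [(9−1)·37.2² + (31−1)·31.1²]/(9+31−2) = 1054.92
t = (332 − 374)/√[1054.92·(1/9 + 1/31)] = -3.415
df = n₁ + n₂ − 2 = 38
Two-sided p-value ≈ 0.0015
Since p ≈ 0.0015 < α = 0.05, reject H0; the data support H1.

t = -3.415; reject H0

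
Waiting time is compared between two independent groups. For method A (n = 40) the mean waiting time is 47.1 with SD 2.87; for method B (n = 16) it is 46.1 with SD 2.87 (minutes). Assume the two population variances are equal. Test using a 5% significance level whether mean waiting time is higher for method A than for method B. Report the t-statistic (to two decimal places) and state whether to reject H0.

Let group 1 = method A, group 2 = method B. H0: μ_1 = μ_2; H1: μ_1 > μ_2 (two-sample pooled-variance t-test, right-tailed).
s_p² = [(40−1)·2.87² + (16−1)·2.87²]/(40+16−2) = 8.2369
t = (47.1 − 46.1)/√[8.2369·(1/40 + 1/16)] = 1.18
df = n₁ + n₂ − 2 = 54
p-value = P(T ≥ 1.18) ≈ 0.1220
Since p ≈ 0.1220 > α = 0.05, fail to reject H0; the evidence is not statistically significant.

t = 1.18; fail to reject H0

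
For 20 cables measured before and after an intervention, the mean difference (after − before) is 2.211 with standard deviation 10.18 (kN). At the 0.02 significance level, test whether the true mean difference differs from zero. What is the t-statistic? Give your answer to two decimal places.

0.97

H0: μ_d = 0; H1: μ_d ≠ 0 (paired t-test on the differences, two-sided).
t = d̄/(s_d/√n) = 2.211/(10.18/√20) = 0.97
df = n − 1 = 19
Two-sided p-value ≈ 0.3436
Since p ≈ 0.3436 > α = 0.02, fail to reject H0; the data do not provide sufficient evidence against H0.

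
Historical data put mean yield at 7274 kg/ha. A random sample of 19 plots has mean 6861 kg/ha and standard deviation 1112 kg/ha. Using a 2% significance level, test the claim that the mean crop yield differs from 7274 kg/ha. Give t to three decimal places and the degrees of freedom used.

t = -1.619, df = 18

H0: μ = 7274; H1: μ ≠ 7274 (one-sample t-test, two-sided).
t = (x̄ − μ₀)/(s/√n) = (6861 − 7274)/(1112/√19) = -1.619
df = n − 1 = 18
Two-sided p-value ≈ 0.1229
Since p ≈ 0.1229 > α = 0.02, fail to reject H0; the evidence is not statistically significant.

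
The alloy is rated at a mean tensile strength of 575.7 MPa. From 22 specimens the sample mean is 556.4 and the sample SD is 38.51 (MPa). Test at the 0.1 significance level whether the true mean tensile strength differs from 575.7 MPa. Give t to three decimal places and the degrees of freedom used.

H0: μ = 575.7; H1: μ ≠ 575.7 (one-sample t-test, two-sided).
t = (x̄ − μ₀)/(s/√n) = (556.4 − 575.7)/(38.51/√22) = -2.351
df = n − 1 = 21
Two-sided p-value ≈ 0.029
Since p ≈ 0.029 < α = 0.1, reject H0; the data support H1.

t = -2.351, df = 21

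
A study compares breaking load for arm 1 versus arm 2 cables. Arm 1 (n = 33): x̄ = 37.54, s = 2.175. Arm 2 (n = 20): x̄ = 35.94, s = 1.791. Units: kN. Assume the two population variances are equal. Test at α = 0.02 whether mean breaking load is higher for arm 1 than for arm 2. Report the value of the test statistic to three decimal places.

Let group 1 = arm 1, group 2 = arm 2. H0: μ_1 = μ_2; H1: μ_1 > μ_2 (two-sample pooled-variance t-test, right-tailed).
s_p² = [(33−1)·2.175² + (20−1)·1.791²]/(33+20−2) = 4.16325
t = (37.54 − 35.94)/√[4.16325·(1/33 + 1/20)] = 2.767
df = n₁ + n₂ − 2 = 51
p-value = P(T ≥ 2.767) ≈ 0.004
Since p ≈ 0.004 < α = 0.02, reject H0; the data support H1.

2.767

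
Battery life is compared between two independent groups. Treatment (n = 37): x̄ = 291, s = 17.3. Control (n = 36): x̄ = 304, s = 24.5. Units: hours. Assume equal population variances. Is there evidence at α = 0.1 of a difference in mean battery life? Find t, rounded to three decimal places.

Let group 1 = treatment, group 2 = control. H0: μ_1 = μ_2; H1: μ_1 ≠ μ_2 (two-sample pooled-variance t-test, two-sided).
s_p² = [(37−1)·17.3² + (36−1)·24.5²]/(37+36−2) = 447.651
t = (291 − 304)/√[447.651·(1/37 + 1/36)] = -2.625
df = n₁ + n₂ − 2 = 71
Two-sided p-value ≈ 0.0106
Since p ≈ 0.0106 < α = 0.1, reject H0; the data support H1.

-2.625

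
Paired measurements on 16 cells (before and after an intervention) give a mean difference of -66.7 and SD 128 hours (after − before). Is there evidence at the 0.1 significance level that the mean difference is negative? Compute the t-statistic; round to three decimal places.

H0: μ_d = 0; H1: μ_d < 0 (paired t-test on the differences, left-tailed).
t = d̄/(s_d/√n) = -66.7/(128/√16) = -2.084
df = n − 1 = 15
p-value = P(T ≤ -2.084) ≈ 0.0273
Since p ≈ 0.0273 < α = 0.1, reject H0; the data support H1.

-2.084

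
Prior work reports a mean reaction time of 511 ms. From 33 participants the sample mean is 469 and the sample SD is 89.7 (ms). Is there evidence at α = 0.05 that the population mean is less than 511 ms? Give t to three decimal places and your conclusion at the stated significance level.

t = -2.690; reject H0

H0: μ = 511; H1: μ < 511 (one-sample t-test, left-tailed).
t = (x̄ − μ₀)/(s/√n) = (469 − 511)/(89.7/√33) = -2.690
df = n − 1 = 32
p-value = P(T ≤ -2.690) ≈ 0.0056
Since p ≈ 0.0056 < α = 0.05, reject H0; the evidence is statistically significant.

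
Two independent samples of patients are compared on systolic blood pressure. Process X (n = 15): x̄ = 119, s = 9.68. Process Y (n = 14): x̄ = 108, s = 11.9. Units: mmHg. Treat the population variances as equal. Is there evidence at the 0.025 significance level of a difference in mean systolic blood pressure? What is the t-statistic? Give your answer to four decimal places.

2.7393

Let group 1 = process X, group 2 = process Y. H0: μ_1 = μ_2; H1: μ_1 ≠ μ_2 (two-sample pooled-variance t-test, two-sided).
s_p² = [(15−1)·9.68² + (14−1)·11.9²]/(15+14−2) = 116.769
t = (119 − 108)/√[116.769·(1/15 + 1/14)] = 2.7393
df = n₁ + n₂ − 2 = 27
Two-sided p-value ≈ 0.011
Since p ≈ 0.011 < α = 0.025, reject H0; the evidence is statistically significant.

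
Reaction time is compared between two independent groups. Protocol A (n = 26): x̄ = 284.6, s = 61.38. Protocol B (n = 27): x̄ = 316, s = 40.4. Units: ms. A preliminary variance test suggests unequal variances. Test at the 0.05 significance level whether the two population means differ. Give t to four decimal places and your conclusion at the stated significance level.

Let group 1 = protocol A, group 2 = protocol B. H0: μ_1 = μ_2; H1: μ_1 ≠ μ_2 (Welch's two-sample t-test, two-sided).
t = (x̄_1 − x̄_2)/√(s_1²/n_1 + s_2²/n_2) = (284.6 − 316)/√(61.38²/26 + 40.4²/27) = -2.1912
Welch–Satterthwaite df ≈ 43.01
Two-sided p-value ≈ 0.034
Since p ≈ 0.034 < α = 0.05, reject H0; the evidence is statistically significant.

t = -2.1912; reject H0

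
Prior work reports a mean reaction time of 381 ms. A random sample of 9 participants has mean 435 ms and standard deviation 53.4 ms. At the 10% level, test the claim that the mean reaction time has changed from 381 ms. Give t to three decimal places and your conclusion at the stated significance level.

H0: μ = 381; H1: μ ≠ 381 (one-sample t-test, two-sided).
t = (x̄ − μ₀)/(s/√n) = (435 − 381)/(53.4/√9) = 3.034
df = n − 1 = 8
Two-sided p-value ≈ 0.016
Since p ≈ 0.016 < α = 0.1, reject H0; the evidence is statistically significant.

t = 3.034; reject H0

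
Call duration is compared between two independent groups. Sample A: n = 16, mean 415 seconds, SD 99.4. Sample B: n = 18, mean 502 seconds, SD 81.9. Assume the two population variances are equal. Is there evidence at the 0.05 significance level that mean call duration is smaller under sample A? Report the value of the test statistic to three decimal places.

Let group 1 = sample A, group 2 = sample B. H0: μ_1 = μ_2; H1: μ_1 < μ_2 (two-sample pooled-variance t-test, left-tailed).
s_p² = [(16−1)·99.4² + (18−1)·81.9²]/(16+18−2) = 8194.84
t = (415 − 502)/√[8194.84·(1/16 + 1/18)] = -2.797
df = n₁ + n₂ − 2 = 32
p-value = P(T ≤ -2.797) ≈ 0.004
Since p ≈ 0.004 < α = 0.05, reject H0; the data support H1.

-2.797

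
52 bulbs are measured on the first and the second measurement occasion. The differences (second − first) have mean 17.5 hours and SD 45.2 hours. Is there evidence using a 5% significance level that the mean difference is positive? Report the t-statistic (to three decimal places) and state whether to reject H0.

H0: μ_d = 0; H1: μ_d > 0 (paired t-test on the differences, right-tailed).
t = d̄/(s_d/√n) = 17.5/(45.2/√52) = 2.792
df = n − 1 = 51
p-value = P(T ≥ 2.792) ≈ 0.004
Since p ≈ 0.004 < α = 0.05, reject H0; the data support H1.

t = 2.792; reject H0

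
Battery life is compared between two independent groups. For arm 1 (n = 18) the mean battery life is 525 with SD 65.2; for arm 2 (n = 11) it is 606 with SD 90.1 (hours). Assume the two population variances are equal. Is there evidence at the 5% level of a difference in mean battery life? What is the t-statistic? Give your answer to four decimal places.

-2.8075

Let group 1 = arm 1, group 2 = arm 2. H0: μ_1 = μ_2; H1: μ_1 ≠ μ_2 (two-sample pooled-variance t-test, two-sided).
s_p² = [(18−1)·65.2² + (11−1)·90.1²]/(18+11−2) = 5683.25
t = (525 − 606)/√[5683.25·(1/18 + 1/11)] = -2.8075
df = n₁ + n₂ − 2 = 27
Two-sided p-value ≈ 0.0092
Since p ≈ 0.0092 < α = 0.05, reject H0; the data support H1.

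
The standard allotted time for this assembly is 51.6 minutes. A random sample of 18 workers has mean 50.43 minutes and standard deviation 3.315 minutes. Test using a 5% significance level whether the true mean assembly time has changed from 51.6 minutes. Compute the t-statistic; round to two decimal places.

-1.50

H0: μ = 51.6; H1: μ ≠ 51.6 (one-sample t-test, two-sided).
t = (x̄ − μ₀)/(s/√n) = (50.43 − 51.6)/(3.315/√18) = -1.50
df = n − 1 = 17
Two-sided p-value ≈ 0.1526
Since p ≈ 0.1526 > α = 0.05, fail to reject H0; the data do not provide sufficient evidence against H0.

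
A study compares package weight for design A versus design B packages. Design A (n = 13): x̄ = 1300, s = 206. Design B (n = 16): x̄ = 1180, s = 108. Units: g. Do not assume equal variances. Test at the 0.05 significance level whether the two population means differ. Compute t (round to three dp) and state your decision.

Let group 1 = design A, group 2 = design B. H0: μ_1 = μ_2; H1: μ_1 ≠ μ_2 (Welch's two-sample t-test, two-sided).
t = (x̄_1 − x̄_2)/√(s_1²/n_1 + s_2²/n_2) = (1300 − 1180)/√(206²/13 + 108²/16) = 1.899
Welch–Satterthwaite df ≈ 17.27
Two-sided p-value ≈ 0.0744
Since p ≈ 0.0744 > α = 0.05, fail to reject H0; the evidence is not statistically significant.

t = 1.899; fail to reject H0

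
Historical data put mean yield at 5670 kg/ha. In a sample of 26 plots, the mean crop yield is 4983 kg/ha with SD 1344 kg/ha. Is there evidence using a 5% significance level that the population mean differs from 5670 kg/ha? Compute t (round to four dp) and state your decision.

H0: μ = 5670; H1: μ ≠ 5670 (one-sample t-test, two-sided).
t = (x̄ − μ₀)/(s/√n) = (4983 − 5670)/(1344/√26) = -2.6064
df = n − 1 = 25
Two-sided p-value ≈ 0.015
Since p ≈ 0.015 < α = 0.05, reject H0; the data support H1.

t = -2.6064; reject H0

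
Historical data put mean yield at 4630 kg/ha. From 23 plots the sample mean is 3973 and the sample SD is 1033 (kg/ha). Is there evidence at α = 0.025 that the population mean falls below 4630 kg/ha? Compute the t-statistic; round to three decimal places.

H0: μ = 4630; H1: μ < 4630 (one-sample t-test, left-tailed).
t = (x̄ − μ₀)/(s/√n) = (3973 − 4630)/(1033/√23) = -3.050
df = n − 1 = 22
p-value = P(T ≤ -3.050) ≈ 0.0029
Since p ≈ 0.0029 < α = 0.025, reject H0; the evidence is statistically significant.

-3.050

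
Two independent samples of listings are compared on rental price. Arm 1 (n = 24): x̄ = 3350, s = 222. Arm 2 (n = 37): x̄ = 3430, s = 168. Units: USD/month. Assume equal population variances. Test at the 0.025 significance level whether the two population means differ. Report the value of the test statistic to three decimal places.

Let group 1 = arm 1, group 2 = arm 2. H0: μ_1 = μ_2; H1: μ_1 ≠ μ_2 (two-sample pooled-variance t-test, two-sided).
s_p² = [(24−1)·222² + (37−1)·168²]/(24+37−2) = 36433.8
t = (3350 − 3430)/√[36433.8·(1/24 + 1/37)] = -1.599
df = n₁ + n₂ − 2 = 59
Two-sided p-value ≈ 0.1151
Since p ≈ 0.1151 > α = 0.025, fail to reject H0; the evidence is not statistically significant.

-1.599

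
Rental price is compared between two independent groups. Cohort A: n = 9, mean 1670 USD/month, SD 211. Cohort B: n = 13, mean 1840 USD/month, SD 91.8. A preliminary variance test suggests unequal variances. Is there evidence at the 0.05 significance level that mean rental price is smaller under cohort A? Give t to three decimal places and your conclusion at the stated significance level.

t = -2.273; reject H0

Let group 1 = cohort A, group 2 = cohort B. H0: μ_1 = μ_2; H1: μ_1 < μ_2 (Welch's two-sample t-test, left-tailed).
t = (x̄_1 − x̄_2)/√(s_1²/n_1 + s_2²/n_2) = (1670 − 1840)/√(211²/9 + 91.8²/13) = -2.273
Welch–Satterthwaite df ≈ 10.12
p-value = P(T ≤ -2.273) ≈ 0.0230
Since p ≈ 0.0230 < α = 0.05, reject H0; the data support H1.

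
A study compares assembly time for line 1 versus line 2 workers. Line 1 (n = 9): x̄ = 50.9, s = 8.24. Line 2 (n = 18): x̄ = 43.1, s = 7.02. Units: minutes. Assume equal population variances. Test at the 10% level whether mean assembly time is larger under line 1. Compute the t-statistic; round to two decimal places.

Let group 1 = line 1, group 2 = line 2. H0: μ_1 = μ_2; H1: μ_1 > μ_2 (two-sample pooled-variance t-test, right-tailed).
s_p² = [(9−1)·8.24² + (18−1)·7.02²]/(9+18−2) = 55.2379
t = (50.9 − 43.1)/√[55.2379·(1/9 + 1/18)] = 2.57
df = n₁ + n₂ − 2 = 25
p-value = P(T ≥ 2.57) ≈ 0.0082
Since p ≈ 0.0082 < α = 0.1, reject H0; the data support H1.

2.57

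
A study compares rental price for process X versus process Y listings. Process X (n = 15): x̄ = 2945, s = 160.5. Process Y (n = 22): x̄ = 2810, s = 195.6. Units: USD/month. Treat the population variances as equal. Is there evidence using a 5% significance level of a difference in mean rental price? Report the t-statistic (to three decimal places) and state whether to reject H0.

Let group 1 = process X, group 2 = process Y. H0: μ_1 = μ_2; H1: μ_1 ≠ μ_2 (two-sample pooled-variance t-test, two-sided).
s_p² = [(15−1)·160.5² + (22−1)·195.6²]/(15+22−2) = 33259.7
t = (2945 − 2810)/√[33259.7·(1/15 + 1/22)] = 2.211
df = n₁ + n₂ − 2 = 35
Two-sided p-value ≈ 0.0337
Since p ≈ 0.0337 < α = 0.05, reject H0; the data support H1.

t = 2.211; reject H0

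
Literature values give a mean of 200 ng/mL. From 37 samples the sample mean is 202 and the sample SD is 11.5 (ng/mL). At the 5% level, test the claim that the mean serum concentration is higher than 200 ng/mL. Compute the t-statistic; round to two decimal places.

1.06

H0: μ = 200; H1: μ > 200 (one-sample t-test, right-tailed).
t = (x̄ − μ₀)/(s/√n) = (202 − 200)/(11.5/√37) = 1.06
df = n − 1 = 36
p-value = P(T ≥ 1.06) ≈ 0.149
Since p ≈ 0.149 > α = 0.05, fail to reject H0; the evidence is not statistically significant.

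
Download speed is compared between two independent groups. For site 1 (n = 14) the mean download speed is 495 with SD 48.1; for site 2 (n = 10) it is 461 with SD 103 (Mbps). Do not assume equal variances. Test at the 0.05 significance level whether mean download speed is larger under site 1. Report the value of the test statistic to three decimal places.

0.971

Let group 1 = site 1, group 2 = site 2. H0: μ_1 = μ_2; H1: μ_1 > μ_2 (Welch's two-sample t-test, right-tailed).
t = (x̄_1 − x̄_2)/√(s_1²/n_1 + s_2²/n_2) = (495 − 461)/√(48.1²/14 + 103²/10) = 0.971
Welch–Satterthwaite df ≈ 11.82
p-value = P(T ≥ 0.971) ≈ 0.176
Since p ≈ 0.176 > α = 0.05, fail to reject H0; the data do not provide sufficient evidence against H0.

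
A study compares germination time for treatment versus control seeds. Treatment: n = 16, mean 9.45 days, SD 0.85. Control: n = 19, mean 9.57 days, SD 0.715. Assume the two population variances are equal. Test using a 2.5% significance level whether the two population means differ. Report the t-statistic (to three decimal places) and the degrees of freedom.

t = -0.454, df = 33

Let group 1 = treatment, group 2 = control. H0: μ_1 = μ_2; H1: μ_1 ≠ μ_2 (two-sample pooled-variance t-test, two-sided).
s_p² = [(16−1)·0.85² + (19−1)·0.715²]/(16+19−2) = 0.607259
t = (9.45 − 9.57)/√[0.607259·(1/16 + 1/19)] = -0.454
df = n₁ + n₂ − 2 = 33
Two-sided p-value ≈ 0.6529
Since p ≈ 0.6529 > α = 0.025, fail to reject H0; the data do not provide sufficient evidence against H0.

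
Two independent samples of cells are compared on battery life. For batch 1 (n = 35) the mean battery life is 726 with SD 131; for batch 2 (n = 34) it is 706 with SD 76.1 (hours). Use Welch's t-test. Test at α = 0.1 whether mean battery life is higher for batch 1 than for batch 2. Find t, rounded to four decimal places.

Let group 1 = batch 1, group 2 = batch 2. H0: μ_1 = μ_2; H1: μ_1 > μ_2 (Welch's two-sample t-test, right-tailed).
t = (x̄_1 − x̄_2)/√(s_1²/n_1 + s_2²/n_2) = (726 − 706)/√(131²/35 + 76.1²/34) = 0.7781
Welch–Satterthwaite df ≈ 54.90
p-value = P(T ≥ 0.7781) ≈ 0.2199
Since p ≈ 0.2199 > α = 0.1, fail to reject H0; the evidence is not statistically significant.

0.7781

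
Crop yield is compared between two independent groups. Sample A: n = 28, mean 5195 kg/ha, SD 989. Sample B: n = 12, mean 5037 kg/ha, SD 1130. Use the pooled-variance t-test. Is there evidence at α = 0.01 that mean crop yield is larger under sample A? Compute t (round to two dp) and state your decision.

t = 0.44; fail to reject H0

Let group 1 = sample A, group 2 = sample B. H0: μ_1 = μ_2; H1: μ_1 > μ_2 (two-sample pooled-variance t-test, right-tailed).
s_p² = [(28−1)·989² + (12−1)·1130²]/(28+12−2) = 1064610
t = (5195 − 5037)/√[1064610·(1/28 + 1/12)] = 0.44
df = n₁ + n₂ − 2 = 38
p-value = P(T ≥ 0.44) ≈ 0.330
Since p ≈ 0.330 > α = 0.01, fail to reject H0; the evidence is not statistically significant.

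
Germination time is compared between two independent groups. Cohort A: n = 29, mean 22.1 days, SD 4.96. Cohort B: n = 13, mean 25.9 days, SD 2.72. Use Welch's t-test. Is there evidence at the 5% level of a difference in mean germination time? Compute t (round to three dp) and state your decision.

Let group 1 = cohort A, group 2 = cohort B. H0: μ_1 = μ_2; H1: μ_1 ≠ μ_2 (Welch's two-sample t-test, two-sided).
t = (x̄_1 − x̄_2)/√(s_1²/n_1 + s_2²/n_2) = (22.1 − 25.9)/√(4.96²/29 + 2.72²/13) = -3.192
Welch–Satterthwaite df ≈ 38.13
Two-sided p-value ≈ 0.003
Since p ≈ 0.003 < α = 0.05, reject H0; the evidence is statistically significant.

t = -3.192; reject H0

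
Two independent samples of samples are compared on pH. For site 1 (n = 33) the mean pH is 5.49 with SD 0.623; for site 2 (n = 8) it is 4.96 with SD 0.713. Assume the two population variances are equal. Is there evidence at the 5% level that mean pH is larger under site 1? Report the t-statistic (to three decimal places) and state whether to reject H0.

Let group 1 = site 1, group 2 = site 2. H0: μ_1 = μ_2; H1: μ_1 > μ_2 (two-sample pooled-variance t-test, right-tailed).
s_p² = [(33−1)·0.623² + (8−1)·0.713²]/(33+8−2) = 0.409711
t = (5.49 − 4.96)/√[0.409711·(1/33 + 1/8)] = 2.101
df = n₁ + n₂ − 2 = 39
p-value = P(T ≥ 2.101) ≈ 0.0211
Since p ≈ 0.0211 < α = 0.05, reject H0; the evidence is statistically significant.

t = 2.101; reject H0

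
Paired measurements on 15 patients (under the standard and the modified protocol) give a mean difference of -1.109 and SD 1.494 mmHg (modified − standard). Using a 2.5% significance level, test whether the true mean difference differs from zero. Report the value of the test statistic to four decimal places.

-2.8749

H0: μ_d = 0; H1: μ_d ≠ 0 (paired t-test on the differences, two-sided).
t = d̄/(s_d/√n) = -1.109/(1.494/√15) = -2.8749
df = n − 1 = 14
Two-sided p-value ≈ 0.012
Since p ≈ 0.012 < α = 0.025, reject H0; the data support H1.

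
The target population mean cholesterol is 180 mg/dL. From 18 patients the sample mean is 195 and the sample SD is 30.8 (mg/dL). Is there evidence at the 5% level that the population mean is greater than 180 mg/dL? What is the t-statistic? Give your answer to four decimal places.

2.0662

H0: μ = 180; H1: μ > 180 (one-sample t-test, right-tailed).
t = (x̄ − μ₀)/(s/√n) = (195 − 180)/(30.8/√18) = 2.0662
df = n − 1 = 17
p-value = P(T ≥ 2.0662) ≈ 0.027
Since p ≈ 0.027 < α = 0.05, reject H0; the evidence is statistically significant.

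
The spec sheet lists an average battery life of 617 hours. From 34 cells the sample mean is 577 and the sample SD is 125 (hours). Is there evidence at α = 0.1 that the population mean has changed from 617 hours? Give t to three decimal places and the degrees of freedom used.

H0: μ = 617; H1: μ ≠ 617 (one-sample t-test, two-sided).
t = (x̄ − μ₀)/(s/√n) = (577 − 617)/(125/√34) = -1.866
df = n − 1 = 33
Two-sided p-value ≈ 0.071
Since p ≈ 0.071 < α = 0.1, reject H0; the data support H1.

t = -1.866, df = 33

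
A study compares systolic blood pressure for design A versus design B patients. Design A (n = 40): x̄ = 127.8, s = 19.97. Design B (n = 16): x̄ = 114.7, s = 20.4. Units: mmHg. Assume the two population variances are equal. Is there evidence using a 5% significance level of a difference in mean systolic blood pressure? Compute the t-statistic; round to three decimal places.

2.204

Let group 1 = design A, group 2 = design B. H0: μ_1 = μ_2; H1: μ_1 ≠ μ_2 (two-sample pooled-variance t-test, two-sided).
s_p² = [(40−1)·19.97² + (16−1)·20.4²]/(40+16−2) = 403.623
t = (127.8 − 114.7)/√[403.623·(1/40 + 1/16)] = 2.204
df = n₁ + n₂ − 2 = 54
Two-sided p-value ≈ 0.032
Since p ≈ 0.032 < α = 0.05, reject H0; the evidence is statistically significant.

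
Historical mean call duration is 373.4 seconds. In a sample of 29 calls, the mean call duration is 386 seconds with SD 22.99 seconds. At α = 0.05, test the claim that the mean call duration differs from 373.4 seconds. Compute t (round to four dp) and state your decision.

t = 2.9514; reject H0

H0: μ = 373.4; H1: μ ≠ 373.4 (one-sample t-test, two-sided).
t = (x̄ − μ₀)/(s/√n) = (386 − 373.4)/(22.99/√29) = 2.9514
df = n − 1 = 28
Two-sided p-value ≈ 0.0063
Since p ≈ 0.0063 < α = 0.05, reject H0; the data support H1.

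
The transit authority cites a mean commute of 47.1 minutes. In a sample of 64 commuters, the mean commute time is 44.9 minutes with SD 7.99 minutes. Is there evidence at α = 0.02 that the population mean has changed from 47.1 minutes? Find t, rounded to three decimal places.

-2.203

H0: μ = 47.1; H1: μ ≠ 47.1 (one-sample t-test, two-sided).
t = (x̄ − μ₀)/(s/√n) = (44.9 − 47.1)/(7.99/√64) = -2.203
df = n − 1 = 63
Two-sided p-value ≈ 0.0313
Since p ≈ 0.0313 > α = 0.02, fail to reject H0; the data do not provide sufficient evidence against H0.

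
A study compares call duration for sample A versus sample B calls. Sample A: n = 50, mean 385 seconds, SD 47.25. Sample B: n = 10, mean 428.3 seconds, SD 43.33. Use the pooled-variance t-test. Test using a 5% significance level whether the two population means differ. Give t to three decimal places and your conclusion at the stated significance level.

t = -2.679; reject H0

Let group 1 = sample A, group 2 = sample B. H0: μ_1 = μ_2; H1: μ_1 ≠ μ_2 (two-sample pooled-variance t-test, two-sided).
s_p² = [(50−1)·47.25² + (10−1)·43.33²]/(50+10−2) = 2177.46
t = (385 − 428.3)/√[2177.46·(1/50 + 1/10)] = -2.679
df = n₁ + n₂ − 2 = 58
Two-sided p-value ≈ 0.0096
Since p ≈ 0.0096 < α = 0.05, reject H0; the evidence is statistically significant.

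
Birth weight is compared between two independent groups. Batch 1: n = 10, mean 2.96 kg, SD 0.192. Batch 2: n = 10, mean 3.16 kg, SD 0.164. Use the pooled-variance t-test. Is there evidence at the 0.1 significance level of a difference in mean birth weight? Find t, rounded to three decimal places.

-2.505

Let group 1 = batch 1, group 2 = batch 2. H0: μ_1 = μ_2; H1: μ_1 ≠ μ_2 (two-sample pooled-variance t-test, two-sided).
s_p² = [(10−1)·0.192² + (10−1)·0.164²]/(10+10−2) = 0.03188
t = (2.96 − 3.16)/√[0.03188·(1/10 + 1/10)] = -2.505
df = n₁ + n₂ − 2 = 18
Two-sided p-value ≈ 0.0221
Since p ≈ 0.0221 < α = 0.1, reject H0; the data support H1.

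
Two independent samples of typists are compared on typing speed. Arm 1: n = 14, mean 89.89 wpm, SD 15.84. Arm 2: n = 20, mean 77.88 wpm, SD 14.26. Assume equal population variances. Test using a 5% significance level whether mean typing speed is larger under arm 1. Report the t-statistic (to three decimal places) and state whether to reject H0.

Let group 1 = arm 1, group 2 = arm 2. H0: μ_1 = μ_2; H1: μ_1 > μ_2 (two-sample pooled-variance t-test, right-tailed).
s_p² = [(14−1)·15.84² + (20−1)·14.26²]/(14+20−2) = 222.668
t = (89.89 − 77.88)/√[222.668·(1/14 + 1/20)] = 2.310
df = n₁ + n₂ − 2 = 32
p-value = P(T ≥ 2.310) ≈ 0.014
Since p ≈ 0.014 < α = 0.05, reject H0; the data support H1.

t = 2.310; reject H0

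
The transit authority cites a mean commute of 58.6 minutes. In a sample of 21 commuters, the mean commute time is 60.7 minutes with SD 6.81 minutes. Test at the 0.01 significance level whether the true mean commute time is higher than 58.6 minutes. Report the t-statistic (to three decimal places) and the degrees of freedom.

t = 1.413, df = 20

H0: μ = 58.6; H1: μ > 58.6 (one-sample t-test, right-tailed).
t = (x̄ − μ₀)/(s/√n) = (60.7 − 58.6)/(6.81/√21) = 1.413
df = n − 1 = 20
p-value = P(T ≥ 1.413) ≈ 0.086
Since p ≈ 0.086 > α = 0.01, fail to reject H0; the data do not provide sufficient evidence against H0.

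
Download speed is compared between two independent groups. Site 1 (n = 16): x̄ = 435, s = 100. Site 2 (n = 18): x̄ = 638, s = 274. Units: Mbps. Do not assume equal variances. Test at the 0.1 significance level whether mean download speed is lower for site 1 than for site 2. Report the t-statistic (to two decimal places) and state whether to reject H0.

t = -2.93; reject H0

Let group 1 = site 1, group 2 = site 2. H0: μ_1 = μ_2; H1: μ_1 < μ_2 (Welch's two-sample t-test, left-tailed).
t = (x̄_1 − x̄_2)/√(s_1²/n_1 + s_2²/n_2) = (435 − 638)/√(100²/16 + 274²/18) = -2.93
Welch–Satterthwaite df ≈ 21.92
p-value = P(T ≤ -2.93) ≈ 0.004
Since p ≈ 0.004 < α = 0.1, reject H0; the evidence is statistically significant.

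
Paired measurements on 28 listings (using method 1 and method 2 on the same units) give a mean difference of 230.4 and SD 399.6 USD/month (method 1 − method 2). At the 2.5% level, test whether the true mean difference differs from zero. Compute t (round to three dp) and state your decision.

H0: μ_d = 0; H1: μ_d ≠ 0 (paired t-test on the differences, two-sided).
t = d̄/(s_d/√n) = 230.4/(399.6/√28) = 3.051
df = n − 1 = 27
Two-sided p-value ≈ 0.005
Since p ≈ 0.005 < α = 0.025, reject H0; the evidence is statistically significant.

t = 3.051; reject H0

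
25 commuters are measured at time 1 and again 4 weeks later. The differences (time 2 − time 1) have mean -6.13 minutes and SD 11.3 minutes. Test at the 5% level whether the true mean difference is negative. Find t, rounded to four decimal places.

H0: μ_d = 0; H1: μ_d < 0 (paired t-test on the differences, left-tailed).
t = d̄/(s_d/√n) = -6.13/(11.3/√25) = -2.7124
df = n − 1 = 24
p-value = P(T ≤ -2.7124) ≈ 0.0061
Since p ≈ 0.0061 < α = 0.05, reject H0; the data support H1.

-2.7124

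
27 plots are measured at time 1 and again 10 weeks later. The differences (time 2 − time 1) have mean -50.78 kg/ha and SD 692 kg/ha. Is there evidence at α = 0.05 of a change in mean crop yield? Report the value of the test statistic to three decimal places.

-0.381

H0: μ_d = 0; H1: μ_d ≠ 0 (paired t-test on the differences, two-sided).
t = d̄/(s_d/√n) = -50.78/(692/√27) = -0.381
df = n − 1 = 26
Two-sided p-value ≈ 0.7061
Since p ≈ 0.7061 > α = 0.05, fail to reject H0; the evidence is not statistically significant.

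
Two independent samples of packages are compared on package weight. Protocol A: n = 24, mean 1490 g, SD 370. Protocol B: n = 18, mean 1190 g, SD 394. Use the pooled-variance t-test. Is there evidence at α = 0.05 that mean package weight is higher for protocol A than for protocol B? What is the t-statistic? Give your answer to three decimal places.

Let group 1 = protocol A, group 2 = protocol B. H0: μ_1 = μ_2; H1: μ_1 > μ_2 (two-sample pooled-variance t-test, right-tailed).
s_p² = [(24−1)·370² + (18−1)·394²]/(24+18−2) = 144693
t = (1490 − 1190)/√[144693·(1/24 + 1/18)] = 2.529
df = n₁ + n₂ − 2 = 40
p-value = P(T ≥ 2.529) ≈ 0.0077
Since p ≈ 0.0077 < α = 0.05, reject H0; the evidence is statistically significant.

2.529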